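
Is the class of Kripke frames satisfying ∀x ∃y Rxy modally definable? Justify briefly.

This is a Sahlqvist condition; the D axiom □p → ◇p defines it.
Suppose □p→◇p is valid. At any x set V(p)=W. Then □p at x, so ◇p at x, so x has a successor.

Yes, by □p → ◇p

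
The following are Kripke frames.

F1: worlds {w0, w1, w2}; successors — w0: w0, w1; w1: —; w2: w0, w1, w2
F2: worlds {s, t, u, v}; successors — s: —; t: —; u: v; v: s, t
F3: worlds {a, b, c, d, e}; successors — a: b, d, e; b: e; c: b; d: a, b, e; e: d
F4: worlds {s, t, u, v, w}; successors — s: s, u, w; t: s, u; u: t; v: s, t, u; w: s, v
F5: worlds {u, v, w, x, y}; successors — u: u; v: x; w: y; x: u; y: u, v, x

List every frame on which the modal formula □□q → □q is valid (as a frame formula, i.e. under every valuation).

F1

Frame correspondent (Sahlqvist): ∀x ∀y (Rxy → ∃z (Rxz ∧ Rzy)) — i.e. density.
F1: condition met.
F2: fails — Ruv but no z with Ruz and Rzv.
F3: fails — Red but no z with Rez and Rzd.
F4: fails — Rut but no z with Ruz and Rzt.
F5: fails — Rvx but no z with Rvz and Rzx.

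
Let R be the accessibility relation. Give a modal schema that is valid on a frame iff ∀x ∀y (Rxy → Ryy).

The condition is shift-reflexivity. The T□ schema □(□s → s) defines it.

□(□s → s)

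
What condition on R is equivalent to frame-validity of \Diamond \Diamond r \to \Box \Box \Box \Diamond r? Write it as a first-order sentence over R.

\forall x \forall y \forall z ((x R^2 y \wedge x R^3 z) \to \exists w (y = w \wedge zRw))

This is a Sahlqvist (Geach-type) schema ◇^2□^0r → □^3◇^1r.
Minimal-valuation argument: fix x; take any y with xR^2y and any z with xR^3z. Set V(r) to the set of worlds R-reachable from y in exactly 0 steps. Then □^0r holds at y, so the antecedent holds at x; validity forces ◇^1r at z, giving a w with zR^1w and yR^0w.
First-order correspondent: \forall x \forall y \forall z ((x R^2 y \wedge x R^3 z) \to \exists w (y = w \wedge zRw)).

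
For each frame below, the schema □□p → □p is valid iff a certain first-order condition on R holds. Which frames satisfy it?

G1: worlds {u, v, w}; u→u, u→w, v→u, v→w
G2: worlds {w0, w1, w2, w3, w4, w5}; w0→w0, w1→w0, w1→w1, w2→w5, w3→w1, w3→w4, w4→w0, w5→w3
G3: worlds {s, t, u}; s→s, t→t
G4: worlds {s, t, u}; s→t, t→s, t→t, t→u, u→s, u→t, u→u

G1, G3, G4

This is the axiom for density; its first-order frame correspondent is ∀x ∀y (Rxy → ∃z (Rxz ∧ Rzy)).
G1: condition met.
G2: fails — Rw2w5 but no z with Rw2z and Rzw5.
G3: condition met.
G4: condition met.
Valid on: G1, G3, G4.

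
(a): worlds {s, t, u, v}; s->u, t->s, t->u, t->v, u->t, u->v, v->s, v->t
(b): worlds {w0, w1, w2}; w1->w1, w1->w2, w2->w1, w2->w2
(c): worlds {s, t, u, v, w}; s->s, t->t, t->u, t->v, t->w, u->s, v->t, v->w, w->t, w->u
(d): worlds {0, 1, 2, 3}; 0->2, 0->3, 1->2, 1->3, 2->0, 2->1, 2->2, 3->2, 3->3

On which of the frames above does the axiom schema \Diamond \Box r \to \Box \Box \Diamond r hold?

This is the axiom for a generalized confluence (Geach) condition; its first-order frame correspondent is \forall x \forall y \forall z ((xRy \wedge x R^2 z) \to \exists w (yRw \wedge zRw)).
(a): fails — tRs, tR²u but no w with sRw and uRw.
(b): condition met.
(c): fails — tRt, tR²s but no w* with tRw* and sRw*.
(d): condition met.

(b), (d)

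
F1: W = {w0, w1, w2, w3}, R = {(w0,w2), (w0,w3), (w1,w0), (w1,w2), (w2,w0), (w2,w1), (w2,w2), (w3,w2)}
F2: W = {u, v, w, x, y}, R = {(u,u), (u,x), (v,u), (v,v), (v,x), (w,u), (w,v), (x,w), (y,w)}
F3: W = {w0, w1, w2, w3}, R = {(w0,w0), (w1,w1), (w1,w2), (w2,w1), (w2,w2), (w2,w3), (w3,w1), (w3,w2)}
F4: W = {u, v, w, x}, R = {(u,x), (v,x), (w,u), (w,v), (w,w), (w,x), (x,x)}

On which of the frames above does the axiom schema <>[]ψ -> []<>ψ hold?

F1, F3, F4

This is the axiom for convergence; its first-order frame correspondent is forall x forall y forall z (Rxy & Rxz -> exists w (Ryw & Rzw)).
F1: ✓.
F2: fails — Ruu and Rux but u and x have no common successor.
F3: ✓.
F4: ✓.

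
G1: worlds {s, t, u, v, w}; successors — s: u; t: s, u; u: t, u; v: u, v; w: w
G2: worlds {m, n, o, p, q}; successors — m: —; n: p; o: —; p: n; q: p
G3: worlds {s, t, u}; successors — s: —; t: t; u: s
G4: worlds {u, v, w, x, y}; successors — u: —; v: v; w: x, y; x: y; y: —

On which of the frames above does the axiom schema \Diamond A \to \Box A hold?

G2, G3

The schema corresponds to partial functionality: \forall x \forall y \forall z (Rxy \wedge Rxz \to y = z).
G1: fails — t sees both s and u.
G2: satisfies the condition.
G3: satisfies the condition.
G4: fails — w sees both x and y.
Valid on: G2, G3.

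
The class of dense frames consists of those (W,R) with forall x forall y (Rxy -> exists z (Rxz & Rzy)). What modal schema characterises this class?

□□s → □s

The condition is density. The C4 schema □□s → □s defines it.
Suppose □□s→□s is valid. Take Rxy and set V(s)={w : xR²w}. Then □□s at x, so □s at x, so s at y, i.e. ∃z(Rxz∧Rzy).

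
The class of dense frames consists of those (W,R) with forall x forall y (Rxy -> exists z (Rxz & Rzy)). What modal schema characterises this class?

This is density; the standard corresponding axiom is C4: □□r → □r.
Suppose □□r→□r is valid. Take Rxy and set V(r)={w : xR²w}. Then □□r at x, so □r at x, so r at y, i.e. ∃z(Rxz∧Rzy).

□□r → □r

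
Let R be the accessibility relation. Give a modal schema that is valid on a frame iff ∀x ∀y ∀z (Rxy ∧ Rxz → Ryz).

◇ψ → □◇ψ

A defining formula is ◇ψ → □◇ψ (the 5 axiom).
Suppose ◇ψ→□◇ψ is valid. Take Rxy, Rxz and set V(ψ)={y}. Then ◇ψ at x, so □◇ψ at x, so ◇ψ at z, so some w with Rzw has ψ; w=y, i.e. Rzy. By symmetry of the argument, Ryz.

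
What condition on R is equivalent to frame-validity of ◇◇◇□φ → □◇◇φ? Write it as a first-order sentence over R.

∀x ∀y ∀z ((xR³y ∧ xRz) → ∃w (yRw ∧ zR²w))

This is a Sahlqvist (Geach-type) schema ◇^3□^1φ → □^1◇^2φ.
Minimal-valuation argument: fix x; take any y with xR^3y and any z with xR^1z. Set V(φ) to the set of worlds R-reachable from y in exactly 1 step. Then □^1φ holds at y, so the antecedent holds at x; validity forces ◇^2φ at z, giving a w with zR^2w and yR^1w.
First-order correspondent: ∀x ∀y ∀z ((xR³y ∧ xRz) → ∃w (yRw ∧ zR²w)).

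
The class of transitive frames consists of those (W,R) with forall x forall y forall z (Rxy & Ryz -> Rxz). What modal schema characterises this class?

□ψ → □□ψ

This is transitivity; the standard corresponding axiom is 4: □ψ → □□ψ.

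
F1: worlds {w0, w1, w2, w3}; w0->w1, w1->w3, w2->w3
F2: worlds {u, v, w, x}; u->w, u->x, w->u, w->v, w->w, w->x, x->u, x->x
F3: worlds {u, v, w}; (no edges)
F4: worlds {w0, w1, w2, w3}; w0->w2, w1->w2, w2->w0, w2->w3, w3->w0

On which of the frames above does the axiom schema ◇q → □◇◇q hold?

F3

This is the axiom for a generalized confluence (Geach) condition; its first-order frame correspondent is ∀x ∀y ∀z ((xRy ∧ xRz) → ∃w (y = w ∧ zR²w)).
F1: fails — w0Rw1, w0Rw1 but no w with w1=w and w1R²w.
F2: fails — wRu, wRv but no t with u=t and vR²t.
F3: condition met.
F4: fails — w2Rw0, w2Rw3 but no w with w0=w and w3R²w.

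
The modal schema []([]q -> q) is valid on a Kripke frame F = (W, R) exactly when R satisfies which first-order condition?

Suppose □(□q→q) is valid. Take Rxy and set V(q)={w : Ryw}. Then at y, □q holds; since □(□q→q) at x, □q→q at y, so q at y, i.e. Ryy.
Conversely, any frame satisfying forall x forall y (Rxy -> Ryy) validates the schema.
So the correspondent is shift-reflexivity.

Shift-reflexivity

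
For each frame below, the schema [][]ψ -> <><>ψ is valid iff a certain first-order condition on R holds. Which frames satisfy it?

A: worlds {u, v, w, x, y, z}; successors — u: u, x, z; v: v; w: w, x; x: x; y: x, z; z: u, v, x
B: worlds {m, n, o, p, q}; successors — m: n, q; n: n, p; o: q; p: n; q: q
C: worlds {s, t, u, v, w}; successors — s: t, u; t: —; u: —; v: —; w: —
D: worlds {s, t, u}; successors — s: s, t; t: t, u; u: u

A, B, D

This is the axiom for a generalized confluence (Geach) condition; its first-order frame correspondent is forall x exists w (x R^2 w & x R^2 w).
A: satisfies the condition.
B: satisfies the condition.
C: fails — at s but no w* with sR²w* and sR²w*.
D: satisfies the condition.
Valid on: A, B, D.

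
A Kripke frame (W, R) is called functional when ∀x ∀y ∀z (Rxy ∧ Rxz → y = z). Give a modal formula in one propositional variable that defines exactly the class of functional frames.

The condition is partial functionality. The CD schema ◇s → □s defines it.
Suppose ◇s→□s is valid. Take Rxy, Rxz and set V(s)={y}. Then ◇s at x, so □s at x, so s at z, i.e. z=y.

◇s → □s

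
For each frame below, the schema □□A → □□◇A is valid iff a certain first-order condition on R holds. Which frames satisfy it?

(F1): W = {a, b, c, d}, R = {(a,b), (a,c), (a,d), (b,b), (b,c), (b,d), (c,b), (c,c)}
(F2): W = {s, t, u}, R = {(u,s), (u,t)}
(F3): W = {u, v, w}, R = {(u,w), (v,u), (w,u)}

(F2)

This is the axiom for a generalized confluence (Geach) condition; its first-order frame correspondent is ∀x ∀z (xR²z → ∃w (xR²w ∧ zRw)).
(F1): fails — aR²d but no w with aR²w and dRw.
(F2): ✓.
(F3): fails — uR²u but no t with uR²t and uRt.
Valid on: (F2).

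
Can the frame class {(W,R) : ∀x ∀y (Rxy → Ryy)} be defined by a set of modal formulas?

Definable; □(□p → p) defines it

This is a Sahlqvist condition; the T□ axiom □(□p → p) defines it.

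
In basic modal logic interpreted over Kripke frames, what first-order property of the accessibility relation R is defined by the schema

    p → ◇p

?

This is frame-equivalent to □p → p (substitute ¬p for p and contrapose).
Suppose □p→p is valid. At any x set V(p)={w : Rxw}. Then □p holds at x, so p holds at x, i.e. Rxx.

reflexivity: ∀x Rxx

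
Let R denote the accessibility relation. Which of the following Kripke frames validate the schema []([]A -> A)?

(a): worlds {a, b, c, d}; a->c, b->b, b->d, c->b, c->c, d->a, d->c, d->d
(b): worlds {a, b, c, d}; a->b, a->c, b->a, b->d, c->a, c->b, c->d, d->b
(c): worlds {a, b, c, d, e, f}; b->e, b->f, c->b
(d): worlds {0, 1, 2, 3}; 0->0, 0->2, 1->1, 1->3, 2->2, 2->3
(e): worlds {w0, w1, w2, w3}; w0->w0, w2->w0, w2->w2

The schema corresponds to shift-reflexivity: forall x forall y (Rxy -> Ryy).
(a): fails — Rda but not Raa.
(b): fails — Rcd but not Rdd.
(c): fails — Rbf but not Rff.
(d): fails — R23 but not R33.
(e): ✓.

(e)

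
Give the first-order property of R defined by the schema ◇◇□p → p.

This is a Sahlqvist (Geach-type) schema ◇^2□^1p → □^0◇^0p.
Minimal-valuation argument: fix x; take any y with xR^2y and any z with xR^0z. Set V(p) to the set of worlds R-reachable from y in exactly 1 step. Then □^1p holds at y, so the antecedent holds at x; validity forces ◇^0p at z, giving a w with zR^0w and yR^1w.
First-order correspondent: ∀x ∀y (xR²y → ∃w (yRw ∧ x = w)).

∀x ∀y (xR²y → ∃w (yRw ∧ x = w))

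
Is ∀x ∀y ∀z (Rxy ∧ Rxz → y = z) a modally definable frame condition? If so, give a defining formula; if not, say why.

Yes, by ◇q → □q

This is a Sahlqvist condition; the CD axiom ◇q → □q defines it.
Suppose ◇q→□q is valid. Take Rxy, Rxz and set V(q)={y}. Then ◇q at x, so □q at x, so q at z, i.e. z=y.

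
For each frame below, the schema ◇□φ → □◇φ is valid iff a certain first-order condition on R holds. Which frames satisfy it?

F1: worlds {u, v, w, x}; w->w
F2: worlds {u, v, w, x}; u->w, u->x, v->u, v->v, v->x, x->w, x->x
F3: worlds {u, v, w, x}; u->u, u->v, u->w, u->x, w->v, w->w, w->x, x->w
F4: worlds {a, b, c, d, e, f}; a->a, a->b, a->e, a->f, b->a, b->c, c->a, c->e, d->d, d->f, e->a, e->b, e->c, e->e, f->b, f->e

Frame correspondent (Sahlqvist): ∀x ∀y ∀z (Rxy ∧ Rxz → ∃w (Ryw ∧ Rzw)) — i.e. convergence.
F1: holds.
F2: fails — Ruw and Ruw but w and w have no common successor.
F3: fails — Ruv and Ruv but v and v have no common successor.
F4: fails — Rab and Raf but b and f have no common successor.

F1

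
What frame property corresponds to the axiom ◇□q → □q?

The Euclidean property

This is frame-equivalent to ◇q → □◇q (substitute ¬q for q and contrapose).
Suppose ◇q→□◇q is valid. Take Rxy, Rxz and set V(q)={y}. Then ◇q at x, so □◇q at x, so ◇q at z, so some w with Rzw has q; w=y, i.e. Rzy. By symmetry of the argument, Ryz.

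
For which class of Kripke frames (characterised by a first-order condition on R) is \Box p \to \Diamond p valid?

seriality: \forall x \exists y Rxy

Suppose □p→◇p is valid. At any x set V(p)=W. Then □p at x, so ◇p at x, so x has a successor.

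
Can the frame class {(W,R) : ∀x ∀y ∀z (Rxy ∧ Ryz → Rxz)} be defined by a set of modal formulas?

This is a Sahlqvist condition; the 4 axiom □p → □□p defines it.
Suppose □p→□□p is valid. Take Rxy, Ryz and set V(p)={w : Rxw}. Then □p at x, so □□p at x, so □p at y, so p at z, i.e. Rxz.

Yes, by □p → □□p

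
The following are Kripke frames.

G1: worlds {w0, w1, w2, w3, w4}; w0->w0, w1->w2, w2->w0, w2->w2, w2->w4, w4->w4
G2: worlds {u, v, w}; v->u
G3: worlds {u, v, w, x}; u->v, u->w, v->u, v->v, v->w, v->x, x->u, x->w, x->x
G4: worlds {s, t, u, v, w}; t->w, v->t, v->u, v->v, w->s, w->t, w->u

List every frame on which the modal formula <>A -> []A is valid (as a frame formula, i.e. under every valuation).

Frame correspondent (Sahlqvist): forall x forall y forall z (Rxy & Rxz -> y = z) — i.e. partial functionality.
G1: fails — w2 sees both w0 and w2.
G2: condition met.
G3: fails — u sees both v and w.
G4: fails — v sees both t and u.
Valid on: G2.

G2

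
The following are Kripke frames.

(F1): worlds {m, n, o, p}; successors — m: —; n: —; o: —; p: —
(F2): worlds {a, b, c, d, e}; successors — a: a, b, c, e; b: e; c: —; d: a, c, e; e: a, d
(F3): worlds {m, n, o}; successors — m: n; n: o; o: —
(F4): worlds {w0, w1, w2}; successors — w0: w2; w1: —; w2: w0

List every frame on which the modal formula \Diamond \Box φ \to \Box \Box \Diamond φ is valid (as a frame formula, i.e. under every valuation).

Frame correspondent (Sahlqvist): \forall x \forall y \forall z ((xRy \wedge x R^2 z) \to \exists w (yRw \wedge zRw)) — i.e. a generalized confluence (Geach) condition.
(F1): ✓.
(F2): fails — aRa, aR²c but no w with aRw and cRw.
(F3): fails — mRn, mR²o but no w with nRw and oRw.
(F4): fails — w0Rw2, w0R²w0 but no w with w2Rw and w0Rw.
Valid on: (F1).

(F1)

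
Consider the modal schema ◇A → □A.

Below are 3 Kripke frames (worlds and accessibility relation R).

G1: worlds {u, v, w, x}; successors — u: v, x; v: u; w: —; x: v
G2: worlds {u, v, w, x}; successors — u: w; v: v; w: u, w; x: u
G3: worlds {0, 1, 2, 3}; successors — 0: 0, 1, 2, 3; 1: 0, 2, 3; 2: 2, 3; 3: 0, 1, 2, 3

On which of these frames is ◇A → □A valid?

none

Frame correspondent (Sahlqvist): ∀x ∀y ∀z (Rxy ∧ Rxz → y = z) — i.e. partial functionality.
G1: fails — u sees both v and x.
G2: fails — w sees both u and w.
G3: fails — 0 sees both 0 and 1.
Valid on no frame.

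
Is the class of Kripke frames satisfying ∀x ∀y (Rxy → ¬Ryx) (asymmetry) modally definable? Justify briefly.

If a class were modally definable it would be closed under surjective bounded morphisms (Goldblatt–Thomason).
The 5-cycle (worlds a,b,c,d,e with a→b→c→d→e→a) is asymmetric. Mapping every world to a single reflexive point • is a surjective bounded morphism, and the reflexive point is not asymmetric (R•• but asymmetry requires ¬R••).
Hence asymmetry is not modally definable.

Not modally definable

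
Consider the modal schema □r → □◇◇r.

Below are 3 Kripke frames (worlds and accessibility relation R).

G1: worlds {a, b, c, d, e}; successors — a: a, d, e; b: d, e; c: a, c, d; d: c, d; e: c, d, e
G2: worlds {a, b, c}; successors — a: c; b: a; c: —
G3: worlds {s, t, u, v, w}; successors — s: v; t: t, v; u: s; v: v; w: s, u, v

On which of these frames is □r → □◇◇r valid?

This is the axiom for a generalized confluence (Geach) condition; its first-order frame correspondent is ∀x ∀z (xRz → ∃w (xRw ∧ zR²w)).
G1: holds.
G2: fails — aRc but no w with aRw and cR²w.
G3: fails — uRs but no w* with uRw* and sR²w*.

G1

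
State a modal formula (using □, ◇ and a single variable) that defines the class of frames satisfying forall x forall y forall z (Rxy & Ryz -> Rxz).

A defining formula is □s → □□s (the 4 axiom).
Suppose □s→□□s is valid. Take Rxy, Ryz and set V(s)={w : Rxw}. Then □s at x, so □□s at x, so □s at y, so s at z, i.e. Rxz.

□s → □□s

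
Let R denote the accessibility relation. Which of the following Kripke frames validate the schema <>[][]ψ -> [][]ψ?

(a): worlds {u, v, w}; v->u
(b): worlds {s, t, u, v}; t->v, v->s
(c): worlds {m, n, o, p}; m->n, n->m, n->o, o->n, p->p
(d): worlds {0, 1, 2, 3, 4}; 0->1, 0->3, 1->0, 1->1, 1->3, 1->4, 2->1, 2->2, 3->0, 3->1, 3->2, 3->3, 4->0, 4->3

(a)

This is the axiom for a generalized confluence (Geach) condition; its first-order frame correspondent is forall x forall y forall z ((xRy & x R^2 z) -> exists w (y R^2 w & z = w)).
(a): satisfies the condition.
(b): fails — tRv, tR²s but no w with vR²w and s=w.
(c): fails — mRn, mR²m but no w with nR²w and m=w.
(d): fails — 1R4, 1R²4 but no w with 4R²w and 4=w.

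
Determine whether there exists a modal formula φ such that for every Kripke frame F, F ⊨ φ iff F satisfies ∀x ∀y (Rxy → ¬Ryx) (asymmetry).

Any modally definable frame class is closed under surjective bounded morphisms.
The 5-cycle (worlds 0,1,2,3,4 with 0→1→2→3→4→0) is asymmetric. Mapping every world to a single reflexive point • is a surjective bounded morphism, and the reflexive point is not asymmetric (R•• but asymmetry requires ¬R••).
So no modal formula (or set of formulas) defines exactly the asymmetric frames.

No — not modally definable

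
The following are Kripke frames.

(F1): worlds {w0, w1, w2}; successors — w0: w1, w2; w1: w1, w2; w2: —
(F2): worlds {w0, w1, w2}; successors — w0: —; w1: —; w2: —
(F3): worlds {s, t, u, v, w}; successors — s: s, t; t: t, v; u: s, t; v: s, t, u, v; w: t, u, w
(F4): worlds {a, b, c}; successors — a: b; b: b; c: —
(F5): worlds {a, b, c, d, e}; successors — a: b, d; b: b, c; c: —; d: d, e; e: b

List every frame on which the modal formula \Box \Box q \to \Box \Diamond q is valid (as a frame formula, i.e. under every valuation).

This is the axiom for a generalized confluence (Geach) condition; its first-order frame correspondent is \forall x \forall z (xRz \to \exists w (x R^2 w \wedge zRw)).
(F1): fails — w0Rw2 but no w with w0R²w and w2Rw.
(F2): satisfies the condition.
(F3): satisfies the condition.
(F4): satisfies the condition.
(F5): fails — bRc but no w with bR²w and cRw.

(F2), (F3), (F4)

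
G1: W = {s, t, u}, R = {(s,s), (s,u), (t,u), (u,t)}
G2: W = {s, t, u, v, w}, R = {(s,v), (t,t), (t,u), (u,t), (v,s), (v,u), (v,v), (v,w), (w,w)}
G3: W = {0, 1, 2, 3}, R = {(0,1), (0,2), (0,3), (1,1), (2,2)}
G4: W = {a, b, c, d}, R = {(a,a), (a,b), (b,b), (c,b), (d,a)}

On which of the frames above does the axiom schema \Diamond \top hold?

Frame correspondent (Sahlqvist): \forall x \exists y Rxy — i.e. seriality.
G1: satisfies the condition.
G2: satisfies the condition.
G3: fails — world 3 has no successor.
G4: satisfies the condition.

G1, G2, G4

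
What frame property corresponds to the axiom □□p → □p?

Density

Suppose □□p→□p is valid. Take Rxy and set V(p)={w : xR²w}. Then □□p at x, so □p at x, so p at y, i.e. ∃z(Rxz∧Rzy).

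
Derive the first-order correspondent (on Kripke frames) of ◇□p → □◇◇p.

∀x ∀y ∀z ((xRy ∧ xRz) → ∃w (yRw ∧ zR²w))

This is a Sahlqvist (Geach-type) schema ◇^1□^1p → □^1◇^2p.
First-order correspondent: ∀x ∀y ∀z ((xRy ∧ xRz) → ∃w (yRw ∧ zR²w)).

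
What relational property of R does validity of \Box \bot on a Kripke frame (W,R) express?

emptiness of R: \forall x \forall y \neg Rxy

□⊥ is valid iff no world has any successor (otherwise □⊥ fails at any world with one).
Conversely, any frame satisfying \forall x \forall y \neg Rxy validates the schema.
Frame condition: \forall x \forall y \neg Rxy.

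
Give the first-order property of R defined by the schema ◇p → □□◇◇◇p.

This is a Sahlqvist (Geach-type) schema ◇^1□^0p → □^2◇^3p.
Minimal-valuation argument: fix x; take any y with xR^1y and any z with xR^2z. Set V(p) to the set of worlds R-reachable from y in exactly 0 steps. Then □^0p holds at y, so the antecedent holds at x; validity forces ◇^3p at z, giving a w with zR^3w and yR^0w.
First-order correspondent: ∀x ∀y ∀z ((xRy ∧ xR²z) → ∃w (y = w ∧ zR³w)).

∀x ∀y ∀z ((xRy ∧ xR²z) → ∃w (y = w ∧ zR³w))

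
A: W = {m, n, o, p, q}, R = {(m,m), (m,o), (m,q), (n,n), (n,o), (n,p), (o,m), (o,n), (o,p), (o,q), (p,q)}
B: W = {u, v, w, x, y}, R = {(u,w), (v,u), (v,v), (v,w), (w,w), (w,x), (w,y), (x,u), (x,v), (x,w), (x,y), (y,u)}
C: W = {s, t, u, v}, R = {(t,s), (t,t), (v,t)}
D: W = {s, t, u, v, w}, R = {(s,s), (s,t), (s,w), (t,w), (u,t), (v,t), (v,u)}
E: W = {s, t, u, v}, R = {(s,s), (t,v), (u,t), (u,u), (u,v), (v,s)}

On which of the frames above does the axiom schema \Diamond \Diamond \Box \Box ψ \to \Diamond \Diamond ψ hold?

B, E

Frame correspondent (Sahlqvist): \forall x \forall y (x R^2 y \to \exists w (y R^2 w \wedge x R^2 w)) — i.e. a generalized confluence (Geach) condition.
A: fails — mR²p but no w with pR²w and mR²w.
B: satisfies the condition.
C: fails — tR²s but no w with sR²w and tR²w.
D: fails — sR²t but no w* with tR²w* and sR²w*.
E: satisfies the condition.
Valid on: B, E.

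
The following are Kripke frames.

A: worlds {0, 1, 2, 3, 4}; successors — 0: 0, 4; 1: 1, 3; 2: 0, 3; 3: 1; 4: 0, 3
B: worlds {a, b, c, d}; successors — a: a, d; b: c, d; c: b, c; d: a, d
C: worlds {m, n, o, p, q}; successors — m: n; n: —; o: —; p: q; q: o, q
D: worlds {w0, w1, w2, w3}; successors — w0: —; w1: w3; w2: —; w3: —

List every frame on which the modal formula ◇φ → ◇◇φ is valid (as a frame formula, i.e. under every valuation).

The schema corresponds to a generalized confluence (Geach) condition: ∀x ∀y (xRy → ∃w (y = w ∧ xR²w)).
A: fails — 2R3 but no w with 3=w and 2R²w.
B: holds.
C: fails — mRn but no w with n=w and mR²w.
D: fails — w1Rw3 but no w with w3=w and w1R²w.
Valid on: B.

B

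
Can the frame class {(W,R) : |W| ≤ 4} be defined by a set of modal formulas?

No

Any modally definable frame class is closed under disjoint unions.
Any modal formula valid on each of 5 disjoint one-world frames is valid on their disjoint union (validity is preserved under disjoint unions). Each one-world frame has |W|=1≤4, but the union has |W|=5.
So the class is not modally definable.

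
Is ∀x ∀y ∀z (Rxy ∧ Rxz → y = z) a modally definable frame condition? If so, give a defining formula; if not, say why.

Yes, by ◇p → □p

Yes: it is partial functionality, defined by the CD schema ◇p → □p.
Suppose ◇p→□p is valid. Take Rxy, Rxz and set V(p)={y}. Then ◇p at x, so □p at x, so p at z, i.e. z=y.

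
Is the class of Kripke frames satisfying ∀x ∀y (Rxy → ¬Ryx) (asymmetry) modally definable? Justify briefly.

Any modally definable frame class is closed under surjective bounded morphisms.
The 3-cycle (worlds 0,1,2 with 0→1→2→0) is asymmetric. Mapping every world to a single reflexive point • is a surjective bounded morphism, and the reflexive point is not asymmetric (R•• but asymmetry requires ¬R••).
So no modal formula (or set of formulas) defines exactly the asymmetric frames.

No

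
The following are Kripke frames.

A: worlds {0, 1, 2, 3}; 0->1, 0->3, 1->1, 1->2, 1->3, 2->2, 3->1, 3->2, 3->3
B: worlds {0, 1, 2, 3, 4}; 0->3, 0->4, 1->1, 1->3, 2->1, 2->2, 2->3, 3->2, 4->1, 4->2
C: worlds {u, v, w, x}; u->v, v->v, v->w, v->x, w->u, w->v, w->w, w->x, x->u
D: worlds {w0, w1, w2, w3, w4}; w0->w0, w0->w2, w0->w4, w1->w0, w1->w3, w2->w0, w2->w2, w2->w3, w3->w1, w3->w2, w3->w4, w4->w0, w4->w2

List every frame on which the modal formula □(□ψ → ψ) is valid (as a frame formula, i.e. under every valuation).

A

The schema corresponds to shift-reflexivity: ∀x ∀y (Rxy → Ryy).
A: condition met.
B: fails — R23 but not R33.
C: fails — Rwu but not Ruu.
D: fails — Rw0w4 but not Rw4w4.
Valid on: A.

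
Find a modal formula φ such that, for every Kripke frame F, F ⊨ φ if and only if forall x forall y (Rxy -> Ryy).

This is shift-reflexivity; the standard corresponding axiom is T□: □(□r → r).
Suppose □(□r→r) is valid. Take Rxy and set V(r)={w : Ryw}. Then at y, □r holds; since □(□r→r) at x, □r→r at y, so r at y, i.e. Ryy.

□(□r → r)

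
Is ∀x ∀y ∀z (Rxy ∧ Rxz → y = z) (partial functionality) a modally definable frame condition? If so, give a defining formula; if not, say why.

Definable; ◇p → □p defines it

Yes: it is partial functionality, defined by the CD schema ◇p → □p.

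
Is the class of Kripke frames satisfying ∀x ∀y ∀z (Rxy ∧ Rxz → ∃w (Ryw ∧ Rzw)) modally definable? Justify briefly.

Definable; ◇□r → □◇r defines it

This is a Sahlqvist condition; the .2 axiom ◇□r → □◇r defines it.
Suppose ◇□r→□◇r is valid. Take Rxy, Rxz and set V(r)={w : Ryw}. Then □r at y so ◇□r at x, so □◇r at x, so ◇r at z, giving w with Rzw and Ryw.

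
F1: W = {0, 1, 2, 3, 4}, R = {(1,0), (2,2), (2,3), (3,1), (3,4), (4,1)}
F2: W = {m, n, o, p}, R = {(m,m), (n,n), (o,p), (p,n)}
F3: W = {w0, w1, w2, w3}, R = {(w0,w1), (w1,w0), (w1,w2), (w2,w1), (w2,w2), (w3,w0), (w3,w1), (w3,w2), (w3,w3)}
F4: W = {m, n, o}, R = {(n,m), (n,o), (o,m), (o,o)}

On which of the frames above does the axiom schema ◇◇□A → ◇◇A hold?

This is the axiom for a generalized confluence (Geach) condition; its first-order frame correspondent is ∀x ∀y (xR²y → ∃w (yRw ∧ xR²w)).
F1: fails — 2R²1 but no w with 1Rw and 2R²w.
F2: holds.
F3: fails — w0R²w0 but no w with w0Rw and w0R²w.
F4: fails — nR²m but no w with mRw and nR²w.
Valid on: F2.

F2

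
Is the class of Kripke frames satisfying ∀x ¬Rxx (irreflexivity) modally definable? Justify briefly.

Modal frame validity is preserved under surjective bounded morphisms.
The 3-cycle (worlds w0,w1,w2 with w0→w1→w2→w0) is irreflexive, and the map sending every world to a single reflexive point • is a surjective bounded morphism (forth: every edge maps to (•,•); back: every world has a successor). So any modal formula valid on the 3-cycle is also valid on the reflexive point, which is not irreflexive.
So the class is not modally definable.

Not definable by any modal formula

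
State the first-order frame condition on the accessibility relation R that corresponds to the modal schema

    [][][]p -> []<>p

forall x forall z (xRz -> exists w (x R^3 w & zRw))

This is a Sahlqvist (Geach-type) schema ◇^0□^3p → □^1◇^1p.
Minimal-valuation argument: fix x; take any y with xR^0y and any z with xR^1z. Set V(p) to the set of worlds R-reachable from y in exactly 3 steps. Then □^3p holds at y, so the antecedent holds at x; validity forces ◇^1p at z, giving a w with zR^1w and yR^3w.
First-order correspondent: forall x forall z (xRz -> exists w (x R^3 w & zRw)).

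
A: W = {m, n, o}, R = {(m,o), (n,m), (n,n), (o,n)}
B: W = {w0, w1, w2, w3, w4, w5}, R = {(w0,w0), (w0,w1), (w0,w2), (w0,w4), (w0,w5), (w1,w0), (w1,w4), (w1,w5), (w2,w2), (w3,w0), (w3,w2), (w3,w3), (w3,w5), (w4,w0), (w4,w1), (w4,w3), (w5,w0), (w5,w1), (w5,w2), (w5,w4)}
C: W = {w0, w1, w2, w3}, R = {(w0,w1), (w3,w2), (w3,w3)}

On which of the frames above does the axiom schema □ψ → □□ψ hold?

This is the axiom for transitivity; its first-order frame correspondent is ∀x ∀y ∀z (Rxy ∧ Ryz → Rxz).
A: fails — Rnm and Rmo but not Rno.
B: fails — Rw5w1 and Rw1w5 but not Rw5w5.
C: holds.
Valid on: C.

C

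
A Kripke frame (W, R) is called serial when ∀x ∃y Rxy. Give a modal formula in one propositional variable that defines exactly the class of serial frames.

□q → ◇q

The condition is seriality. The D schema □q → ◇q defines it.
Suppose □q→◇q is valid. At any x set V(q)=W. Then □q at x, so ◇q at x, so x has a successor.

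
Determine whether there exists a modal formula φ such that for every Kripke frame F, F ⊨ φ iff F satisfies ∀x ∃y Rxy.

The condition is seriality. A defining modal formula is □p → ◇p.
Suppose □p→◇p is valid. At any x set V(p)=W. Then □p at x, so ◇p at x, so x has a successor.

Definable; □p → ◇p defines it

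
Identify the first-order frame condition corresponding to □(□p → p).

Suppose □(□p→p) is valid. Take Rxy and set V(p)={w : Ryw}. Then at y, □p holds; since □(□p→p) at x, □p→p at y, so p at y, i.e. Ryy.

shift-reflexivity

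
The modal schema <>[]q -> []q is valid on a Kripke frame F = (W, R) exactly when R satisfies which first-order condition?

The Euclidean property

This schema is equivalent to the 5 axiom ◇q → □◇q.
Its frame correspondent is the Euclidean property — forall x forall y forall z (Rxy & Rxz -> Ryz).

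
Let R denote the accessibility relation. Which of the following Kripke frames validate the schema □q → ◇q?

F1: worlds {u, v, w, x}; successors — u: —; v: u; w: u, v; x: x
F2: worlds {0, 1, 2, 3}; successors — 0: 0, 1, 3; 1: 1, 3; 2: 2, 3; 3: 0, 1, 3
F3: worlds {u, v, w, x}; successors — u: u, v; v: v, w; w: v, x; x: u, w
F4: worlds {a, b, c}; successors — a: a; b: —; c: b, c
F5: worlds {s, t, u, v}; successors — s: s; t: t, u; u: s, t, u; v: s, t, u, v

Frame correspondent (Sahlqvist): ∀x ∃y Rxy — i.e. seriality.
F1: fails — world u has no successor.
F2: ✓.
F3: ✓.
F4: fails — world b has no successor.
F5: ✓.

F2, F3, F5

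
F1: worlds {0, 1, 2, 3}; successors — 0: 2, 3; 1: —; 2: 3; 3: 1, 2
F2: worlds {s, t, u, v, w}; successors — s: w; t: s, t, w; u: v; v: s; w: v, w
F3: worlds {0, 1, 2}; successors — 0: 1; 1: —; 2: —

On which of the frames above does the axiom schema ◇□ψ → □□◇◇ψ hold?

Frame correspondent (Sahlqvist): ∀x ∀y ∀z ((xRy ∧ xR²z) → ∃w (yRw ∧ zR²w)) — i.e. a generalized confluence (Geach) condition.
F1: fails — 0R2, 0R²1 but no w with 2Rw and 1R²w.
F2: fails — uRv, uR²s but no w* with vRw* and sR²w*.
F3: holds.
Valid on: F3.

F3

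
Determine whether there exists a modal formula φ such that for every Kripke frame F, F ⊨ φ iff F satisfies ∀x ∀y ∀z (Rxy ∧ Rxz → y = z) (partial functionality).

Yes, by ◇r → □r

This is a Sahlqvist condition; the CD axiom ◇r → □r defines it.
Suppose ◇r→□r is valid. Take Rxy, Rxz and set V(r)={y}. Then ◇r at x, so □r at x, so r at z, i.e. z=y.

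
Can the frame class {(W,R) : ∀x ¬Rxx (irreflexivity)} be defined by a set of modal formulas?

Not modally definable

If a class were modally definable it would be closed under surjective bounded morphisms (Goldblatt–Thomason).
The 5-cycle (worlds w0,w1,w2,w3,w4 with w0→w1→w2→w3→w4→w0) is irreflexive, and the map sending every world to a single reflexive point • is a surjective bounded morphism (forth: every edge maps to (•,•); back: every world has a successor). So any modal formula valid on the 5-cycle is also valid on the reflexive point, which is not irreflexive.
Hence irreflexivity is not modally definable.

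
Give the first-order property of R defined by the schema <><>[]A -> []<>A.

forall x forall y forall z ((x R^2 y & xRz) -> exists w (yRw & zRw))

This is a Sahlqvist (Geach-type) schema ◇^2□^1A → □^1◇^1A.
Minimal-valuation argument: fix x; take any y with xR^2y and any z with xR^1z. Set V(A) to the set of worlds R-reachable from y in exactly 1 step. Then □^1A holds at y, so the antecedent holds at x; validity forces ◇^1A at z, giving a w with zR^1w and yR^1w.
First-order correspondent: forall x forall y forall z ((x R^2 y & xRz) -> exists w (yRw & zRw)).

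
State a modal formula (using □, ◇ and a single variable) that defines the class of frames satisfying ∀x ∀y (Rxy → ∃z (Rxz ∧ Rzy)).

The condition is density. The C4 schema □□q → □q defines it.

□□q → □q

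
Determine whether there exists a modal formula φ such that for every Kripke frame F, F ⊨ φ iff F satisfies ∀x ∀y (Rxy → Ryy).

Yes, by □(□p → p)

Yes: it is shift-reflexivity, defined by the T□ schema □(□p → p).
Suppose □(□p→p) is valid. Take Rxy and set V(p)={w : Ryw}. Then at y, □p holds; since □(□p→p) at x, □p→p at y, so p at y, i.e. Ryy.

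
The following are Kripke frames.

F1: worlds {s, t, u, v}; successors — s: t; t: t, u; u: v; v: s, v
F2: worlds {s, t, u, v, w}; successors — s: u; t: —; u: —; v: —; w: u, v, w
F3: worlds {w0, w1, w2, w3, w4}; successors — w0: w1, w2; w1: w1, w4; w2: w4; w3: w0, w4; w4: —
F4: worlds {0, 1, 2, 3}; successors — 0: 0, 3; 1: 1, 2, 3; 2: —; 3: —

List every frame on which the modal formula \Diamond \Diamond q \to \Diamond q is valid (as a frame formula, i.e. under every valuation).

Frame correspondent (Sahlqvist): \forall x \forall y \forall z (Rxy \wedge Ryz \to Rxz) — i.e. transitivity.
F1: fails — Ruv and Rvs but not Rus.
F2: ✓.
F3: fails — Rw3w0 and Rw0w1 but not Rw3w1.
F4: ✓.

F2, F4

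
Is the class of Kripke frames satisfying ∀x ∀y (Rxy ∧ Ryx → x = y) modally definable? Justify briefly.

No — not modally definable

Any modally definable frame class is closed under surjective bounded morphisms.
The 6-cycle (worlds s,t,u,v,w,x with s→t→u→v→w→x→s) is antisymmetric. Sending even-indexed worlds to • and odd-indexed worlds to ∘ is a surjective bounded morphism onto the two-world frame with •↔∘, which is not antisymmetric.
So the class is not modally definable.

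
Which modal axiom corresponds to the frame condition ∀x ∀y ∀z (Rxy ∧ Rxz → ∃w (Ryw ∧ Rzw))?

◇□p → □◇p

The condition is convergence. The .2 schema ◇□p → □◇p defines it.
Suppose ◇□p→□◇p is valid. Take Rxy, Rxz and set V(p)={w : Ryw}. Then □p at y so ◇□p at x, so □◇p at x, so ◇p at z, giving w with Rzw and Ryw.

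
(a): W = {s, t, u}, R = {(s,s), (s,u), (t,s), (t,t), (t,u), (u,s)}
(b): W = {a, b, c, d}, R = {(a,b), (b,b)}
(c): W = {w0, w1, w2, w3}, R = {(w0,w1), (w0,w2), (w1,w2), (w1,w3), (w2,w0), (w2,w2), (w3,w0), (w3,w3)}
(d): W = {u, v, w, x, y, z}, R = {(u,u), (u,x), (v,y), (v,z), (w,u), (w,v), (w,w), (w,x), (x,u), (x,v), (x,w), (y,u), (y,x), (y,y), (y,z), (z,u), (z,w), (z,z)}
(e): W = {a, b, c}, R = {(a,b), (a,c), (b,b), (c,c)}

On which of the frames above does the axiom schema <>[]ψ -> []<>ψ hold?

(a), (b)

Frame correspondent (Sahlqvist): forall x forall y forall z (Rxy & Rxz -> exists w (Ryw & Rzw)) — i.e. convergence.
(a): ✓.
(b): ✓.
(c): fails — Rw3w0 and Rw3w3 but w0 and w3 have no common successor.
(d): fails — Rww and Rwv but w and v have no common successor.
(e): fails — Rac and Rab but c and b have no common successor.
Valid on: (a), (b).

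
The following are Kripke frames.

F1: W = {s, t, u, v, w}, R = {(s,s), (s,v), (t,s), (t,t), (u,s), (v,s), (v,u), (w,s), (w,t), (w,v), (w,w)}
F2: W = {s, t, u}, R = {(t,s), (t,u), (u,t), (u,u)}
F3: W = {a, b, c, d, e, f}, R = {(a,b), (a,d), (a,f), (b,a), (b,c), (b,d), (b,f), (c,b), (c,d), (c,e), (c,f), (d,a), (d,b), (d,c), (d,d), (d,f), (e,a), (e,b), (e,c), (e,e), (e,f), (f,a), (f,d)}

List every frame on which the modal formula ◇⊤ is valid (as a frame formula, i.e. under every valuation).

F1, F3

Frame correspondent (Sahlqvist): ∀x ∃y Rxy — i.e. seriality.
F1: condition met.
F2: fails — world s has no successor.
F3: condition met.
Valid on: F1, F3.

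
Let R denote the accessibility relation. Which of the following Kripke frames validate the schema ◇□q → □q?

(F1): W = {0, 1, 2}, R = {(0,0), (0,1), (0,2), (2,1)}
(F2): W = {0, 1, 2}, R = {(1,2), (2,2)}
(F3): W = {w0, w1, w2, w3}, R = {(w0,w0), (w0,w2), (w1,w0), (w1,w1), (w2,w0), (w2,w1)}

Frame correspondent (Sahlqvist): ∀x ∀y ∀z ((xRy ∧ xRz) → ∃w (yRw ∧ z = w)) — i.e. a generalized confluence (Geach) condition.
(F1): fails — 0R1, 0R0 but no w with 1Rw and 0=w.
(F2): holds.
(F3): fails — w0Rw2, w0Rw2 but no w with w2Rw and w2=w.
Valid on: (F2).

(F2)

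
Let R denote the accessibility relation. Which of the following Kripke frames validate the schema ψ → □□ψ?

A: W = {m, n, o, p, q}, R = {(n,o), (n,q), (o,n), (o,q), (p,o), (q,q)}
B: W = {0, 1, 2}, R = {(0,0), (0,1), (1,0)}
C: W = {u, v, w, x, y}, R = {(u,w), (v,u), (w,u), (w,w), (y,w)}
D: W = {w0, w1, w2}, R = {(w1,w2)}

The schema corresponds to a generalized confluence (Geach) condition: ∀x ∀z (xR²z → ∃w (x = w ∧ z = w)).
A: fails — nR²q but n ≠ q.
B: fails — 0R²1 but 0 ≠ 1.
C: fails — uR²w but u ≠ w.
D: ✓.

D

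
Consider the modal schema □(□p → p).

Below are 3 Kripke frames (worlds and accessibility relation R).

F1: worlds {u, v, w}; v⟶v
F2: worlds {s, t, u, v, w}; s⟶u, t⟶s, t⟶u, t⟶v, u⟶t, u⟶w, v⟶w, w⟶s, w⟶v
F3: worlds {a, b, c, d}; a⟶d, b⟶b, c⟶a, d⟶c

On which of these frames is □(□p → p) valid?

F1

The schema corresponds to shift-reflexivity: ∀x ∀y (Rxy → Ryy).
F1: satisfies the condition.
F2: fails — Rtv but not Rvv.
F3: fails — Rca but not Raa.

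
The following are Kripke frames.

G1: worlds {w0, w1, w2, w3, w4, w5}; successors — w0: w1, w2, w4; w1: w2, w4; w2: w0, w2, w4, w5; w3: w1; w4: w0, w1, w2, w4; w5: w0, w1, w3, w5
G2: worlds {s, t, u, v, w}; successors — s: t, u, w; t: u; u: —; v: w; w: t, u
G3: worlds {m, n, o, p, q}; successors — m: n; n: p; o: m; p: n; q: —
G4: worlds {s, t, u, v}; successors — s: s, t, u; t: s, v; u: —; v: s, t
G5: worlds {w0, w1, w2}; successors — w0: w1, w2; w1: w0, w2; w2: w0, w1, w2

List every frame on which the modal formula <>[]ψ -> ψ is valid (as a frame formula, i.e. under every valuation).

G5

Frame correspondent (Sahlqvist): forall x forall y (Rxy -> Ryx) — i.e. symmetry.
G1: fails — Rw1w2 but not Rw2w1.
G2: fails — Rwt but not Rtw.
G3: fails — Rom but not Rmo.
G4: fails — Rvs but not Rsv.
G5: condition met.
Valid on: G5.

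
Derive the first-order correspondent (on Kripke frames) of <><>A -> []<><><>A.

forall x forall y forall z ((x R^2 y & xRz) -> exists w (y = w & z R^3 w))

This is a Sahlqvist (Geach-type) schema ◇^2□^0A → □^1◇^3A.
Minimal-valuation argument: fix x; take any y with xR^2y and any z with xR^1z. Set V(A) to the set of worlds R-reachable from y in exactly 0 steps. Then □^0A holds at y, so the antecedent holds at x; validity forces ◇^3A at z, giving a w with zR^3w and yR^0w.
First-order correspondent: forall x forall y forall z ((x R^2 y & xRz) -> exists w (y = w & z R^3 w)).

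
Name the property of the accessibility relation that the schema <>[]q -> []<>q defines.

convergence: forall x forall y forall z (Rxy & Rxz -> exists w (Ryw & Rzw))

Suppose ◇□q→□◇q is valid. Take Rxy, Rxz and set V(q)={w : Ryw}. Then □q at y so ◇□q at x, so □◇q at x, so ◇q at z, giving w with Rzw and Ryw.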